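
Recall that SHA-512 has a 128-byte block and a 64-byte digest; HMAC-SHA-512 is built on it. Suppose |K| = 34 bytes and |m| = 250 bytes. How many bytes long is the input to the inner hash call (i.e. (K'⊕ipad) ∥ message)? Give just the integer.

378

Key is 34 ≤ 128 bytes, zero-padded: |K'| = 128.
Inner input = (K'⊕ipad) ∥ m → 128 + 250 = 378 bytes.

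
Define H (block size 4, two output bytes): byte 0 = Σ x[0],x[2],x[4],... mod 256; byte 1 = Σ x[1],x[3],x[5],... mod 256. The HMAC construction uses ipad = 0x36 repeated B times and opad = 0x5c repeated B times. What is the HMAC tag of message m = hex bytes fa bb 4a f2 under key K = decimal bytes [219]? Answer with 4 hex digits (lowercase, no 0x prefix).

4ad1

Key decimal bytes [219] = db is 1 byte ≤ B = 4; zero-pad to 4 bytes: K' = db 00 00 00.
K' ⊕ ipad = ed 36 36 36.  K' ⊕ opad = 87 5c 5c 5c.
Inner input = (K'⊕ipad) ∥ m = ed 36 36 36 ∥ fa bb 4a f2.
Inner hash: even-index sum = 615 mod 256 = 103; odd-index sum = 537 mod 256 = 25 → 67 19.
Outer input = (K'⊕opad) ∥ inner = 87 5c 5c 5c ∥ 67 19.
Outer hash (tag): even-index sum = 330 mod 256 = 74; odd-index sum = 209 mod 256 = 209 → 4a d1.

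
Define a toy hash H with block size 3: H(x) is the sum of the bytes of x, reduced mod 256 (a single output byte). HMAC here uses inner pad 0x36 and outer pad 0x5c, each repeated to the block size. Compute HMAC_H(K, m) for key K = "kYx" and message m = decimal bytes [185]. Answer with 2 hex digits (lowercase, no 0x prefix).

Key "kYx" = 6b 59 78 is exactly B = 3 bytes: K' = 6b 59 78.
K' ⊕ ipad = 5d 6f 4e.  K' ⊕ opad = 37 05 24.
Inner input = (K'⊕ipad) ∥ m = 5d 6f 4e ∥ b9.
Inner hash: sum = 93+111+78+185 = 467; mod 256 = 211 → d3.
Outer input = (K'⊕opad) ∥ inner = 37 05 24 ∥ d3.
Outer hash (tag): sum = 55+5+36+211 = 307; mod 256 = 51 → 33.

33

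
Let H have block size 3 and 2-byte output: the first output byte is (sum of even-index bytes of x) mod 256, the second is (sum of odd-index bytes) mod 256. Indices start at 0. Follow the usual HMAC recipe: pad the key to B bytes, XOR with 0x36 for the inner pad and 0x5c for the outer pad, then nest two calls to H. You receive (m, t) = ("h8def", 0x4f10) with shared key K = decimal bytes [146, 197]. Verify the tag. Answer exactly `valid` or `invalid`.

valid

Key decimal bytes [146, 197] = 92 c5 is 2 bytes ≤ B = 3; zero-pad to 3 bytes: K' = 92 c5 00.
K' ⊕ ipad = a4 f3 36; K' ⊕ opad = ce 99 5c.
Inner hash: even-index sum = 375 mod 256 = 119; odd-index sum = 549 mod 256 = 37 → 77 25.
Outer hash (recomputed tag): even-index sum = 335 mod 256 = 79; odd-index sum = 272 mod 256 = 16 → 4f 10.
Recomputed tag = 4f10; claimed = 4f10 → match.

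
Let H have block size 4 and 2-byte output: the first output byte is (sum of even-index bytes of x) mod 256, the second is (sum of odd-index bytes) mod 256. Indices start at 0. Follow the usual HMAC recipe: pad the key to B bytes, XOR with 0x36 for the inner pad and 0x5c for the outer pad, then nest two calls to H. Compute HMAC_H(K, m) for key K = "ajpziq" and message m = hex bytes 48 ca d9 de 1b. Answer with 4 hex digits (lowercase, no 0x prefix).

40a6

Key "ajpziq" = 61 6a 70 7a 69 71 is 6 bytes > B = 4, so hash it first: H(key) = 3a 55, then zero-pad to 4 bytes: K' = 3a 55 00 00.
K' ⊕ ipad = 0c 63 36 36.  K' ⊕ opad = 66 09 5c 5c.
Inner input = (K'⊕ipad) ∥ m = 0c 63 36 36 ∥ 48 ca d9 de 1b.
Inner hash: even-index sum = 382 mod 256 = 126; odd-index sum = 577 mod 256 = 65 → 7e 41.
Outer input = (K'⊕opad) ∥ inner = 66 09 5c 5c ∥ 7e 41.
Outer hash (tag): even-index sum = 320 mod 256 = 64; odd-index sum = 166 mod 256 = 166 → 40 a6.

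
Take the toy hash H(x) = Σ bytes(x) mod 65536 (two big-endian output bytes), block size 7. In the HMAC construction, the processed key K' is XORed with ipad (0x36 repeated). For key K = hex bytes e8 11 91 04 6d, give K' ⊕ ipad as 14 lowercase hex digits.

de27a7325b3636

Key hex bytes e8 11 91 04 6d is 5 bytes ≤ B = 7; zero-pad to 7 bytes: K' = e8 11 91 04 6d 00 00.
XOR each byte with 0x36: e8⊕36=de, 11⊕36=27, 91⊕36=a7, 04⊕36=32, 6d⊕36=5b, 00⊕36=36, 00⊕36=36.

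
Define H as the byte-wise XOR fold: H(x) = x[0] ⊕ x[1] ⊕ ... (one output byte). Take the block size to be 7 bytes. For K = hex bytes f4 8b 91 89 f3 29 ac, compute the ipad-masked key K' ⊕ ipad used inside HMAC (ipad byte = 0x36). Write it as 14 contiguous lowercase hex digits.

Key hex bytes f4 8b 91 89 f3 29 ac is exactly B = 7 bytes: K' = f4 8b 91 89 f3 29 ac.
XOR each byte with 0x36: f4⊕36=c2, 8b⊕36=bd, 91⊕36=a7, 89⊕36=bf, f3⊕36=c5, 29⊕36=1f, ac⊕36=9a.

c2bda7bfc51f9a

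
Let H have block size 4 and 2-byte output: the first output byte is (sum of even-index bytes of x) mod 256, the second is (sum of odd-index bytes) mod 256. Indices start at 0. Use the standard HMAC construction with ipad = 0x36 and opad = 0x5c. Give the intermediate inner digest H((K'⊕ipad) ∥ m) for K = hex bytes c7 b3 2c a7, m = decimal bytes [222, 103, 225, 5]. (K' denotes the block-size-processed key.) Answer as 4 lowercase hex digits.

Key hex bytes c7 b3 2c a7 is exactly B = 4 bytes: K' = c7 b3 2c a7.
K' ⊕ ipad = f1 85 1a 91.
Inner input = f1 85 1a 91 ∥ de 67 e1 05.
Inner hash: even-index sum = 714 mod 256 = 202; odd-index sum = 386 mod 256 = 130 → ca 82.

ca82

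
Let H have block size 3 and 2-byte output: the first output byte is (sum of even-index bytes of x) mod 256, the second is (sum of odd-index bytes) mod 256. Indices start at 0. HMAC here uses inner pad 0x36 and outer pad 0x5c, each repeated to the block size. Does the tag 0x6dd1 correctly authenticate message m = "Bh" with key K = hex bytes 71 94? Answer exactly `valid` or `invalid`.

Key hex bytes 71 94 is 2 bytes ≤ B = 3; zero-pad to 3 bytes: K' = 71 94 00.
K' ⊕ ipad = 47 a2 36; K' ⊕ opad = 2d c8 5c.
Inner hash: even-index sum = 229 mod 256 = 229; odd-index sum = 228 mod 256 = 228 → e5 e4.
Outer hash (recomputed tag): even-index sum = 365 mod 256 = 109; odd-index sum = 429 mod 256 = 173 → 6d ad.
Recomputed tag = 6dad; claimed = 6dd1 → mismatch.

invalid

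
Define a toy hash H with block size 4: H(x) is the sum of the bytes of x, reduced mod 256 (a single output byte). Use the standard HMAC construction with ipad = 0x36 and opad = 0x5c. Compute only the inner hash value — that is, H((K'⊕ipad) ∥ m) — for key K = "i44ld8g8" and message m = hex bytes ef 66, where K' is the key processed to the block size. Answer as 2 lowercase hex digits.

Key "i44ld8g8" = 69 34 34 6c 64 38 67 38 is 8 bytes > B = 4, so hash it first: H(key) = 78, then zero-pad to 4 bytes: K' = 78 00 00 00.
K' ⊕ ipad = 4e 36 36 36.
Inner input = 4e 36 36 36 ∥ ef 66.
Inner hash: sum = 78+54+54+54+239+102 = 581; mod 256 = 69 → 45.

45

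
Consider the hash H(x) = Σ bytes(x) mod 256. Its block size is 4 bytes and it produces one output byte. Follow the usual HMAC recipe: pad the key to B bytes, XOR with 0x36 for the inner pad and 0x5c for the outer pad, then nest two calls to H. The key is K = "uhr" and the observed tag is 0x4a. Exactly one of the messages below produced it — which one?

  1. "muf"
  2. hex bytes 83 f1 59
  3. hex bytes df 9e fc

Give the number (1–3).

1

Key "uhr" = 75 68 72 is 3 bytes ≤ B = 4; zero-pad to 4 bytes: K' = 75 68 72 00.
K' ⊕ ipad = 43 5e 44 36; K' ⊕ opad = 29 34 2e 5c.
m1: inner = H(43 5e 44 36 6d 75 66) = 63; tag = H(29 34 2e 5c 63) = 4a ← matches
m2: inner = H(43 5e 44 36 83 f1 59) = e8; tag = H(29 34 2e 5c e8) = cf
m3: inner = H(43 5e 44 36 df 9e fc) = 94; tag = H(29 34 2e 5c 94) = 7b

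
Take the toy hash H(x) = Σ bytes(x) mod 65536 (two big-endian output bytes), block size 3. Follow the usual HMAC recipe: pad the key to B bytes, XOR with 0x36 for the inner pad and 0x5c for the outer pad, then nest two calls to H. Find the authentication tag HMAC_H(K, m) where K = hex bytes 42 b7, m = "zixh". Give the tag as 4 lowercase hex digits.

0255

Key hex bytes 42 b7 is 2 bytes ≤ B = 3; zero-pad to 3 bytes: K' = 42 b7 00.
K' ⊕ ipad = 74 81 36.  K' ⊕ opad = 1e eb 5c.
Inner input = (K'⊕ipad) ∥ m = 74 81 36 ∥ 7a 69 78 68.
Inner hash: sum = 116+129+54+122+105+120+104 = 750 → 02 ee.
Outer input = (K'⊕opad) ∥ inner = 1e eb 5c ∥ 02 ee.
Outer hash (tag): sum = 30+235+92+2+238 = 597 → 02 55.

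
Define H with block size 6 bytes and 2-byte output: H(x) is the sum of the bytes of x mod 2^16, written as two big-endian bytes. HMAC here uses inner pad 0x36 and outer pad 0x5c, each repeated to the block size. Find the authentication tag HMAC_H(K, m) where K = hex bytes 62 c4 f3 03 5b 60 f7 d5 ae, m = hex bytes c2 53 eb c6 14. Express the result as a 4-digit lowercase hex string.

0226

Key hex bytes 62 c4 f3 03 5b 60 f7 d5 ae is 9 bytes > B = 6, so hash it first: H(key) = 05 51, then zero-pad to 6 bytes: K' = 05 51 00 00 00 00.
K' ⊕ ipad = 33 67 36 36 36 36.  K' ⊕ opad = 59 0d 5c 5c 5c 5c.
Inner input = (K'⊕ipad) ∥ m = 33 67 36 36 36 36 ∥ c2 53 eb c6 14.
Inner hash: sum = 51+103+54+54+54+54+194+83+235+198+20 = 1100 → 04 4c.
Outer input = (K'⊕opad) ∥ inner = 59 0d 5c 5c 5c 5c ∥ 04 4c.
Outer hash (tag): sum = 89+13+92+92+92+92+4+76 = 550 → 02 26.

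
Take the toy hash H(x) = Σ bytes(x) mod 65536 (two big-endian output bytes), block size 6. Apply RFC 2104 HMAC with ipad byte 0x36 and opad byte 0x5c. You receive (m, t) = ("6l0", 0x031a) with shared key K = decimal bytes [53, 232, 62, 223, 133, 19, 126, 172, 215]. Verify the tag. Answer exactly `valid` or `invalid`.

valid

Key decimal bytes [53, 232, 62, 223, 133, 19, 126, 172, 215] = 35 e8 3e df 85 13 7e ac d7 is 9 bytes > B = 6, so hash it first: H(key) = 04 d3, then zero-pad to 6 bytes: K' = 04 d3 00 00 00 00.
K' ⊕ ipad = 32 e5 36 36 36 36; K' ⊕ opad = 58 8f 5c 5c 5c 5c.
Inner hash: sum = 50+229+54+54+54+54+54+108+48 = 705 → 02 c1.
Outer hash (recomputed tag): sum = 88+143+92+92+92+92+2+193 = 794 → 03 1a.
Recomputed tag = 031a; claimed = 031a → match.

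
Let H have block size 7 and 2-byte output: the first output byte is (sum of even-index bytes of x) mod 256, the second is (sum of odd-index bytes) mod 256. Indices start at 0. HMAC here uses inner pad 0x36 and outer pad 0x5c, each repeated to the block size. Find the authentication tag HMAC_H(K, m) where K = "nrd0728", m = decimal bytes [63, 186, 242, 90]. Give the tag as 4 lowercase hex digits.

Key "nrd0728" = 6e 72 64 30 37 32 38 is exactly B = 7 bytes: K' = 6e 72 64 30 37 32 38.
K' ⊕ ipad = 58 44 52 06 01 04 0e.  K' ⊕ opad = 32 2e 38 6c 6b 6e 64.
Inner input = (K'⊕ipad) ∥ m = 58 44 52 06 01 04 0e ∥ 3f ba f2 5a.
Inner hash: even-index sum = 461 mod 256 = 205; odd-index sum = 383 mod 256 = 127 → cd 7f.
Outer input = (K'⊕opad) ∥ inner = 32 2e 38 6c 6b 6e 64 ∥ cd 7f.
Outer hash (tag): even-index sum = 440 mod 256 = 184; odd-index sum = 469 mod 256 = 213 → b8 d5.

b8d5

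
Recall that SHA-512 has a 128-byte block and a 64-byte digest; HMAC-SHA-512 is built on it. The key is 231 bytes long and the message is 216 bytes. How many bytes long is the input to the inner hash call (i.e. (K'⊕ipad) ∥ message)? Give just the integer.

Key is 231 > 128 bytes, so it is hashed to 64 bytes then zero-padded to 128: |K'| = 128.
Inner input = (K'⊕ipad) ∥ m → 128 + 216 = 344 bytes.

344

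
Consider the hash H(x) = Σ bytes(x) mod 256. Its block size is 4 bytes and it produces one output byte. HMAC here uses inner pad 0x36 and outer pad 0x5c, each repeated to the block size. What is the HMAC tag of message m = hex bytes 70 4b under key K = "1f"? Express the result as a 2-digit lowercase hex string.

dd

Key "1f" = 31 66 is 2 bytes ≤ B = 4; zero-pad to 4 bytes: K' = 31 66 00 00.
K' ⊕ ipad = 07 50 36 36.  K' ⊕ opad = 6d 3a 5c 5c.
Inner input = (K'⊕ipad) ∥ m = 07 50 36 36 ∥ 70 4b.
Inner hash: sum = 7+80+54+54+112+75 = 382; mod 256 = 126 → 7e.
Outer input = (K'⊕opad) ∥ inner = 6d 3a 5c 5c ∥ 7e.
Outer hash (tag): sum = 109+58+92+92+126 = 477; mod 256 = 221 → dd.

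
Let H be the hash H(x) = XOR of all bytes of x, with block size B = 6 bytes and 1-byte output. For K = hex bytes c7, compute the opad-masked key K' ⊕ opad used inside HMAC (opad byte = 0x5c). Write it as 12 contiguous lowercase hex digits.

Key hex bytes c7 is 1 byte ≤ B = 6; zero-pad to 6 bytes: K' = c7 00 00 00 00 00.
XOR each byte with 0x5c: c7⊕5c=9b, 00⊕5c=5c, 00⊕5c=5c, 00⊕5c=5c, 00⊕5c=5c, 00⊕5c=5c.

9b5c5c5c5c5c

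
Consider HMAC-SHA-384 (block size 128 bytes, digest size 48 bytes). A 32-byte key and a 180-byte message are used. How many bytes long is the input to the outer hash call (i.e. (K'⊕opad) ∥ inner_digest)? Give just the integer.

176

Key is 32 ≤ 128 bytes, zero-padded: |K'| = 128.
Outer input = (K'⊕opad) ∥ H(inner) → 128 + 48 = 176 bytes.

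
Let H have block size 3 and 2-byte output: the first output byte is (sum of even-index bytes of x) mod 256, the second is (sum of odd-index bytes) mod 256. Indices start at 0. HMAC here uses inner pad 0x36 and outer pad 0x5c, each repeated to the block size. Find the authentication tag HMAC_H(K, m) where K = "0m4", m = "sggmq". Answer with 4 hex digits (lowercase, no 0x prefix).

7a0d

Key "0m4" = 30 6d 34 is exactly B = 3 bytes: K' = 30 6d 34.
K' ⊕ ipad = 06 5b 02.  K' ⊕ opad = 6c 31 68.
Inner input = (K'⊕ipad) ∥ m = 06 5b 02 ∥ 73 67 67 6d 71.
Inner hash: even-index sum = 220 mod 256 = 220; odd-index sum = 422 mod 256 = 166 → dc a6.
Outer input = (K'⊕opad) ∥ inner = 6c 31 68 ∥ dc a6.
Outer hash (tag): even-index sum = 378 mod 256 = 122; odd-index sum = 269 mod 256 = 13 → 7a 0d.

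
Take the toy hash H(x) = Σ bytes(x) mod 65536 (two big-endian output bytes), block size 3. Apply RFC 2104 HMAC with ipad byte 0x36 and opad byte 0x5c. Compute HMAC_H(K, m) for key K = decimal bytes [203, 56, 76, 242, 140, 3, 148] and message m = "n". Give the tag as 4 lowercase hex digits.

011f

Key decimal bytes [203, 56, 76, 242, 140, 3, 148] = cb 38 4c f2 8c 03 94 is 7 bytes > B = 3, so hash it first: H(key) = 03 64, then zero-pad to 3 bytes: K' = 03 64 00.
K' ⊕ ipad = 35 52 36.  K' ⊕ opad = 5f 38 5c.
Inner input = (K'⊕ipad) ∥ m = 35 52 36 ∥ 6e.
Inner hash: sum = 53+82+54+110 = 299 → 01 2b.
Outer input = (K'⊕opad) ∥ inner = 5f 38 5c ∥ 01 2b.
Outer hash (tag): sum = 95+56+92+1+43 = 287 → 01 1f.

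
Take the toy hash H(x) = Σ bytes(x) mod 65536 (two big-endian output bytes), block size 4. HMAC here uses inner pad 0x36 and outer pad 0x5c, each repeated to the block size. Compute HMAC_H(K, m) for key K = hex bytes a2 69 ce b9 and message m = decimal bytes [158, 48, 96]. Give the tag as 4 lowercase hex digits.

0355

Key hex bytes a2 69 ce b9 is exactly B = 4 bytes: K' = a2 69 ce b9.
K' ⊕ ipad = 94 5f f8 8f.  K' ⊕ opad = fe 35 92 e5.
Inner input = (K'⊕ipad) ∥ m = 94 5f f8 8f ∥ 9e 30 60.
Inner hash: sum = 148+95+248+143+158+48+96 = 936 → 03 a8.
Outer input = (K'⊕opad) ∥ inner = fe 35 92 e5 ∥ 03 a8.
Outer hash (tag): sum = 254+53+146+229+3+168 = 853 → 03 55.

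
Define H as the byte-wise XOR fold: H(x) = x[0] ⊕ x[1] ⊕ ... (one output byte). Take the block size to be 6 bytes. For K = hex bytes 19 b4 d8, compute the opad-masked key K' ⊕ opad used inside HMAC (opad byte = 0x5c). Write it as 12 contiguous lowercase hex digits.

Key hex bytes 19 b4 d8 is 3 bytes ≤ B = 6; zero-pad to 6 bytes: K' = 19 b4 d8 00 00 00.
XOR each byte with 0x5c: 19⊕5c=45, b4⊕5c=e8, d8⊕5c=84, 00⊕5c=5c, 00⊕5c=5c, 00⊕5c=5c.

45e8845c5c5c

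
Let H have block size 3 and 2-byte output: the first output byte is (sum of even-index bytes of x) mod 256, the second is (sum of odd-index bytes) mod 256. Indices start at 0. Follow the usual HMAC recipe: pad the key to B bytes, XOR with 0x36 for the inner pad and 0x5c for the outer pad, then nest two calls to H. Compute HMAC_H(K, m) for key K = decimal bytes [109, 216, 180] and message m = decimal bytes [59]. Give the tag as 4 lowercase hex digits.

Key decimal bytes [109, 216, 180] = 6d d8 b4 is exactly B = 3 bytes: K' = 6d d8 b4.
K' ⊕ ipad = 5b ee 82.  K' ⊕ opad = 31 84 e8.
Inner input = (K'⊕ipad) ∥ m = 5b ee 82 ∥ 3b.
Inner hash: even-index sum = 221 mod 256 = 221; odd-index sum = 297 mod 256 = 41 → dd 29.
Outer input = (K'⊕opad) ∥ inner = 31 84 e8 ∥ dd 29.
Outer hash (tag): even-index sum = 322 mod 256 = 66; odd-index sum = 353 mod 256 = 97 → 42 61.

4261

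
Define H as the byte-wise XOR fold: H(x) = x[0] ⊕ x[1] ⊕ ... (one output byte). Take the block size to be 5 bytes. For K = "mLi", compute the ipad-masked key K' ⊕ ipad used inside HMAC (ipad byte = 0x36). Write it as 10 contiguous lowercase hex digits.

Key "mLi" = 6d 4c 69 is 3 bytes ≤ B = 5; zero-pad to 5 bytes: K' = 6d 4c 69 00 00.
XOR each byte with 0x36: 6d⊕36=5b, 4c⊕36=7a, 69⊕36=5f, 00⊕36=36, 00⊕36=36.

5b7a5f3636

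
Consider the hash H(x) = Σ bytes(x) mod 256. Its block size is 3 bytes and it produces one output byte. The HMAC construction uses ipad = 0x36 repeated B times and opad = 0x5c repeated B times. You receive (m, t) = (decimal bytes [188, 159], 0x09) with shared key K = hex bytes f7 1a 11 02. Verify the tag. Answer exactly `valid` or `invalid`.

valid

Key hex bytes f7 1a 11 02 is 4 bytes > B = 3, so hash it first: H(key) = 24, then zero-pad to 3 bytes: K' = 24 00 00.
K' ⊕ ipad = 12 36 36; K' ⊕ opad = 78 5c 5c.
Inner hash: sum = 18+54+54+188+159 = 473; mod 256 = 217 → d9.
Outer hash (recomputed tag): sum = 120+92+92+217 = 521; mod 256 = 9 → 09.
Recomputed tag = 09; claimed = 09 → match.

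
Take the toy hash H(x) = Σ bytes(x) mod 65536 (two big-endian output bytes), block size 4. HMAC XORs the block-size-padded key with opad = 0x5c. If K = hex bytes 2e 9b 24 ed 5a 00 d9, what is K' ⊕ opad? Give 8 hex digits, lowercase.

Key hex bytes 2e 9b 24 ed 5a 00 d9 is 7 bytes > B = 4, so hash it first: H(key) = 03 0d, then zero-pad to 4 bytes: K' = 03 0d 00 00.
XOR each byte with 0x5c: 03⊕5c=5f, 0d⊕5c=51, 00⊕5c=5c, 00⊕5c=5c.

5f515c5c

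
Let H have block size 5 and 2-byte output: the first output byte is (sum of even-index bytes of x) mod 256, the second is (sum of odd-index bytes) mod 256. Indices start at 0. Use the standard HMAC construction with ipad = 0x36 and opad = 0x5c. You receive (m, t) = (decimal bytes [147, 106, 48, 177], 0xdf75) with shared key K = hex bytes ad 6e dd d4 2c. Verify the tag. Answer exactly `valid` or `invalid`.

valid

Key hex bytes ad 6e dd d4 2c is exactly B = 5 bytes: K' = ad 6e dd d4 2c.
K' ⊕ ipad = 9b 58 eb e2 1a; K' ⊕ opad = f1 32 81 88 70.
Inner hash: even-index sum = 699 mod 256 = 187; odd-index sum = 509 mod 256 = 253 → bb fd.
Outer hash (recomputed tag): even-index sum = 735 mod 256 = 223; odd-index sum = 373 mod 256 = 117 → df 75.
Recomputed tag = df75; claimed = df75 → match.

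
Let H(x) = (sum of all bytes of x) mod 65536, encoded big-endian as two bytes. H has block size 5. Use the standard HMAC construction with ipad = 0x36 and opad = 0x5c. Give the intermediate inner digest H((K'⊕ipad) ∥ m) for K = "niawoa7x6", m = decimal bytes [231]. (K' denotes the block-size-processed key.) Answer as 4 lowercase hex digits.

Key "niawoa7x6" = 6e 69 61 77 6f 61 37 78 36 is 9 bytes > B = 5, so hash it first: H(key) = 03 64, then zero-pad to 5 bytes: K' = 03 64 00 00 00.
K' ⊕ ipad = 35 52 36 36 36.
Inner input = 35 52 36 36 36 ∥ e7.
Inner hash: sum = 53+82+54+54+54+231 = 528 → 02 10.

0210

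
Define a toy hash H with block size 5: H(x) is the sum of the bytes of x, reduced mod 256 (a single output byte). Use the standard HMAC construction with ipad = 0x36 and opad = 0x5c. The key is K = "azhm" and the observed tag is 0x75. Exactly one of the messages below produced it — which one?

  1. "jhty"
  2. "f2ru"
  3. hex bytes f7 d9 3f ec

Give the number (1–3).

Key "azhm" = 61 7a 68 6d is 4 bytes ≤ B = 5; zero-pad to 5 bytes: K' = 61 7a 68 6d 00.
K' ⊕ ipad = 57 4c 5e 5b 36; K' ⊕ opad = 3d 26 34 31 5c.
m1: inner = H(57 4c 5e 5b 36 6a 68 74 79) = 51; tag = H(3d 26 34 31 5c 51) = 75 ← matches
m2: inner = H(57 4c 5e 5b 36 66 32 72 75) = 11; tag = H(3d 26 34 31 5c 11) = 35
m3: inner = H(57 4c 5e 5b 36 f7 d9 3f ec) = 8d; tag = H(3d 26 34 31 5c 8d) = b1

1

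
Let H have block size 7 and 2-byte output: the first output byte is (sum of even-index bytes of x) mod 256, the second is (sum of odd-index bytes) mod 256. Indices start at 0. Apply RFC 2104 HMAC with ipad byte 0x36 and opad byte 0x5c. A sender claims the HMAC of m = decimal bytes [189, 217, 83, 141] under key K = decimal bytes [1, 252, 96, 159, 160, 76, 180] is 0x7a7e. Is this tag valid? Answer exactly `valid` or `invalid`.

valid

Key decimal bytes [1, 252, 96, 159, 160, 76, 180] = 01 fc 60 9f a0 4c b4 is exactly B = 7 bytes: K' = 01 fc 60 9f a0 4c b4.
K' ⊕ ipad = 37 ca 56 a9 96 7a 82; K' ⊕ opad = 5d a0 3c c3 fc 10 e8.
Inner hash: even-index sum = 779 mod 256 = 11; odd-index sum = 765 mod 256 = 253 → 0b fd.
Outer hash (recomputed tag): even-index sum = 890 mod 256 = 122; odd-index sum = 382 mod 256 = 126 → 7a 7e.
Recomputed tag = 7a7e; claimed = 7a7e → match.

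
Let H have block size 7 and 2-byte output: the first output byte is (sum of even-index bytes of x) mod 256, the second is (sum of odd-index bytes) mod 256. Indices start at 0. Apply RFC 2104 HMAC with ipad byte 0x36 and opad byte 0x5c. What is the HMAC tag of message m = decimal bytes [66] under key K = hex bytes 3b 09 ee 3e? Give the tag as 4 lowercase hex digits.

Key hex bytes 3b 09 ee 3e is 4 bytes ≤ B = 7; zero-pad to 7 bytes: K' = 3b 09 ee 3e 00 00 00.
K' ⊕ ipad = 0d 3f d8 08 36 36 36.  K' ⊕ opad = 67 55 b2 62 5c 5c 5c.
Inner input = (K'⊕ipad) ∥ m = 0d 3f d8 08 36 36 36 ∥ 42.
Inner hash: even-index sum = 337 mod 256 = 81; odd-index sum = 191 mod 256 = 191 → 51 bf.
Outer input = (K'⊕opad) ∥ inner = 67 55 b2 62 5c 5c 5c ∥ 51 bf.
Outer hash (tag): even-index sum = 656 mod 256 = 144; odd-index sum = 356 mod 256 = 100 → 90 64.

9064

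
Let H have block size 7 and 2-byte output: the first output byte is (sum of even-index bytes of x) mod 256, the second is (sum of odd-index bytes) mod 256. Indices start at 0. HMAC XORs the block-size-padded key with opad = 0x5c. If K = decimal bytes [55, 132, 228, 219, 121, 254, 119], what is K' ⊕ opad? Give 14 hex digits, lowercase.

6bd8b88725a22b

Key decimal bytes [55, 132, 228, 219, 121, 254, 119] = 37 84 e4 db 79 fe 77 is exactly B = 7 bytes: K' = 37 84 e4 db 79 fe 77.
XOR each byte with 0x5c: 37⊕5c=6b, 84⊕5c=d8, e4⊕5c=b8, db⊕5c=87, 79⊕5c=25, fe⊕5c=a2, 77⊕5c=2b.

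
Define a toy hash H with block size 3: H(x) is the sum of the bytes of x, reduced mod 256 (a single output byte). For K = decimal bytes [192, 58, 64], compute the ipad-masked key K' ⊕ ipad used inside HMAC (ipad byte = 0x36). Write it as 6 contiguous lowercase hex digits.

Key decimal bytes [192, 58, 64] = c0 3a 40 is exactly B = 3 bytes: K' = c0 3a 40.
XOR each byte with 0x36: c0⊕36=f6, 3a⊕36=0c, 40⊕36=76.

f60c76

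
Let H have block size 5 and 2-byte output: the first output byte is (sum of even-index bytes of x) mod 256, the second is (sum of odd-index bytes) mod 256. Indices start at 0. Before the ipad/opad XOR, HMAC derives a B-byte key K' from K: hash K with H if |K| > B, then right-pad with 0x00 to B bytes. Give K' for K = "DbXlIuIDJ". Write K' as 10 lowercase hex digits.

|K| = 9 > B = 5, so first hash the key.
H(K): even-index sum = 376 mod 256 = 120; odd-index sum = 391 mod 256 = 135 → 78 87.
Zero-pad H(K) = 78 87 to 5 bytes: K' = 78 87 00 00 00.

7887000000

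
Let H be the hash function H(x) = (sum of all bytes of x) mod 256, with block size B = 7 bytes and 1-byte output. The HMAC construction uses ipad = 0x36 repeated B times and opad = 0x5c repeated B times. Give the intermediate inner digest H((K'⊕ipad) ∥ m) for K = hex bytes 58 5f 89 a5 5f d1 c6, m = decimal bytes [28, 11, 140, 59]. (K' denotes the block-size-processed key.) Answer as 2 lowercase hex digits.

Key hex bytes 58 5f 89 a5 5f d1 c6 is exactly B = 7 bytes: K' = 58 5f 89 a5 5f d1 c6.
K' ⊕ ipad = 6e 69 bf 93 69 e7 f0.
Inner input = 6e 69 bf 93 69 e7 f0 ∥ 1c 0b 8c 3b.
Inner hash: sum = 110+105+191+147+105+231+240+28+11+140+59 = 1367; mod 256 = 87 → 57.

57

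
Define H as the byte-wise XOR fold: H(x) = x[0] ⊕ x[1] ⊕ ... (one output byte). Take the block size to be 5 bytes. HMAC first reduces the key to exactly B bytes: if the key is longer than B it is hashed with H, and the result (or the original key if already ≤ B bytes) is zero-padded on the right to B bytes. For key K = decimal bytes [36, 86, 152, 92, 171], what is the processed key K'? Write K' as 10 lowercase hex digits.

2456985cab

Key decimal bytes [36, 86, 152, 92, 171] = 24 56 98 5c ab is exactly B = 5 bytes: K' = 24 56 98 5c ab.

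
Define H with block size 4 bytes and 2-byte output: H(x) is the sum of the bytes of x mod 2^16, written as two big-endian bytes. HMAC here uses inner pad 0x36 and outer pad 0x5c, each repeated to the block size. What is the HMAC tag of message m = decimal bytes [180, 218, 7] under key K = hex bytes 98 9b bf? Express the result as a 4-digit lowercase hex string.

037c

Key hex bytes 98 9b bf is 3 bytes ≤ B = 4; zero-pad to 4 bytes: K' = 98 9b bf 00.
K' ⊕ ipad = ae ad 89 36.  K' ⊕ opad = c4 c7 e3 5c.
Inner input = (K'⊕ipad) ∥ m = ae ad 89 36 ∥ b4 da 07.
Inner hash: sum = 174+173+137+54+180+218+7 = 943 → 03 af.
Outer input = (K'⊕opad) ∥ inner = c4 c7 e3 5c ∥ 03 af.
Outer hash (tag): sum = 196+199+227+92+3+175 = 892 → 03 7c.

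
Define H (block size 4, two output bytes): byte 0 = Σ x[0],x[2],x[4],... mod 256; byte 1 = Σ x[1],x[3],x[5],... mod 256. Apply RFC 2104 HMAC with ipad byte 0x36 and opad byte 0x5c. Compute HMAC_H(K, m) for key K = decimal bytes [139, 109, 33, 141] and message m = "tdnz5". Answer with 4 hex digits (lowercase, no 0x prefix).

3ff6

Key decimal bytes [139, 109, 33, 141] = 8b 6d 21 8d is exactly B = 4 bytes: K' = 8b 6d 21 8d.
K' ⊕ ipad = bd 5b 17 bb.  K' ⊕ opad = d7 31 7d d1.
Inner input = (K'⊕ipad) ∥ m = bd 5b 17 bb ∥ 74 64 6e 7a 35.
Inner hash: even-index sum = 491 mod 256 = 235; odd-index sum = 500 mod 256 = 244 → eb f4.
Outer input = (K'⊕opad) ∥ inner = d7 31 7d d1 ∥ eb f4.
Outer hash (tag): even-index sum = 575 mod 256 = 63; odd-index sum = 502 mod 256 = 246 → 3f f6.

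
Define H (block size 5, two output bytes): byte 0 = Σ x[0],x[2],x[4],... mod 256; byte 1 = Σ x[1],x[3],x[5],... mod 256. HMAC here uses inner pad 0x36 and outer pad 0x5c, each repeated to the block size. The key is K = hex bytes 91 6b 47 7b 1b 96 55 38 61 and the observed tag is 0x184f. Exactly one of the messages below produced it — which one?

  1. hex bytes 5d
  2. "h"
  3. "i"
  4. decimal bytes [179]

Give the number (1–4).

4

Key hex bytes 91 6b 47 7b 1b 96 55 38 61 is 9 bytes > B = 5, so hash it first: H(key) = a9 b4, then zero-pad to 5 bytes: K' = a9 b4 00 00 00.
K' ⊕ ipad = 9f 82 36 36 36; K' ⊕ opad = f5 e8 5c 5c 5c.
m1: inner = H(9f 82 36 36 36 5d) = 0b 15; tag = H(f5 e8 5c 5c 5c 0b 15) = c24f
m2: inner = H(9f 82 36 36 36 68) = 0b 20; tag = H(f5 e8 5c 5c 5c 0b 20) = cd4f
m3: inner = H(9f 82 36 36 36 69) = 0b 21; tag = H(f5 e8 5c 5c 5c 0b 21) = ce4f
m4: inner = H(9f 82 36 36 36 b3) = 0b 6b; tag = H(f5 e8 5c 5c 5c 0b 6b) = 184f ← matches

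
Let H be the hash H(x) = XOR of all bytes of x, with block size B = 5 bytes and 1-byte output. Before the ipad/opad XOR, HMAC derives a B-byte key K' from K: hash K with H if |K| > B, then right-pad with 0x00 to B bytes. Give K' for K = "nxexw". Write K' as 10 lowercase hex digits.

6e78657877

Key "nxexw" = 6e 78 65 78 77 is exactly B = 5 bytes: K' = 6e 78 65 78 77.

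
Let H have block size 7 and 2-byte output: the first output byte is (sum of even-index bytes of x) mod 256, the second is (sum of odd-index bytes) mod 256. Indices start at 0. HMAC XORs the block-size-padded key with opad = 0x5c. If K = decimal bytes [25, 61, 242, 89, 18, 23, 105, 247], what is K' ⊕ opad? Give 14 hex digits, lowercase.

Key decimal bytes [25, 61, 242, 89, 18, 23, 105, 247] = 19 3d f2 59 12 17 69 f7 is 8 bytes > B = 7, so hash it first: H(key) = 86 a4, then zero-pad to 7 bytes: K' = 86 a4 00 00 00 00 00.
XOR each byte with 0x5c: 86⊕5c=da, a4⊕5c=f8, 00⊕5c=5c, 00⊕5c=5c, 00⊕5c=5c, 00⊕5c=5c, 00⊕5c=5c.

daf85c5c5c5c5c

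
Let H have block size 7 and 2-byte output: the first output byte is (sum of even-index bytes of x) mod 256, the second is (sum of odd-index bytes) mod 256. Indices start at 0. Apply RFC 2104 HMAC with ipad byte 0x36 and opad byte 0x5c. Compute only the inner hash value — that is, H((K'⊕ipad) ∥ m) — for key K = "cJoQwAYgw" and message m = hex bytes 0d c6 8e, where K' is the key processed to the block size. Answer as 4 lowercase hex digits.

Key "cJoQwAYgw" = 63 4a 6f 51 77 41 59 67 77 is 9 bytes > B = 7, so hash it first: H(key) = 19 43, then zero-pad to 7 bytes: K' = 19 43 00 00 00 00 00.
K' ⊕ ipad = 2f 75 36 36 36 36 36.
Inner input = 2f 75 36 36 36 36 36 ∥ 0d c6 8e.
Inner hash: even-index sum = 407 mod 256 = 151; odd-index sum = 380 mod 256 = 124 → 97 7c.

977c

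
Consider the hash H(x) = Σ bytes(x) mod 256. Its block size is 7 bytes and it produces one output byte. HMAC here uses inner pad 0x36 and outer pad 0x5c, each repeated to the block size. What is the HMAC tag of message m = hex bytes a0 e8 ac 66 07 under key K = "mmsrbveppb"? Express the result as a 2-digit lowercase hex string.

Key "mmsrbveppb" = 6d 6d 73 72 62 76 65 70 70 62 is 10 bytes > B = 7, so hash it first: H(key) = 3e, then zero-pad to 7 bytes: K' = 3e 00 00 00 00 00 00.
K' ⊕ ipad = 08 36 36 36 36 36 36.  K' ⊕ opad = 62 5c 5c 5c 5c 5c 5c.
Inner input = (K'⊕ipad) ∥ m = 08 36 36 36 36 36 36 ∥ a0 e8 ac 66 07.
Inner hash: sum = 8+54+54+54+54+54+54+160+232+172+102+7 = 1005; mod 256 = 237 → ed.
Outer input = (K'⊕opad) ∥ inner = 62 5c 5c 5c 5c 5c 5c ∥ ed.
Outer hash (tag): sum = 98+92+92+92+92+92+92+237 = 887; mod 256 = 119 → 77.

77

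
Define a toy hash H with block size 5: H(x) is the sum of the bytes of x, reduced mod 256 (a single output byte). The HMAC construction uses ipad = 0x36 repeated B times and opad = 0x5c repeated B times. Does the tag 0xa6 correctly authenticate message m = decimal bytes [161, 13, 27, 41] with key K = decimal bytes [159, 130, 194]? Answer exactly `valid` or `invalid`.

Key decimal bytes [159, 130, 194] = 9f 82 c2 is 3 bytes ≤ B = 5; zero-pad to 5 bytes: K' = 9f 82 c2 00 00.
K' ⊕ ipad = a9 b4 f4 36 36; K' ⊕ opad = c3 de 9e 5c 5c.
Inner hash: sum = 169+180+244+54+54+161+13+27+41 = 943; mod 256 = 175 → af.
Outer hash (recomputed tag): sum = 195+222+158+92+92+175 = 934; mod 256 = 166 → a6.
Recomputed tag = a6; claimed = a6 → match.

valid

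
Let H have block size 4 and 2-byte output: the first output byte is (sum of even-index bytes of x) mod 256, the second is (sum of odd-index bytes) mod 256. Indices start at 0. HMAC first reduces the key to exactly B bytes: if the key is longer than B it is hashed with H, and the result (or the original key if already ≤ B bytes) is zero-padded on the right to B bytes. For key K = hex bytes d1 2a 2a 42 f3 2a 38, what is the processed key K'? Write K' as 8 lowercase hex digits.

|K| = 7 > B = 4, so first hash the key.
H(K): even-index sum = 550 mod 256 = 38; odd-index sum = 150 mod 256 = 150 → 26 96.
Zero-pad H(K) = 26 96 to 4 bytes: K' = 26 96 00 00.

26960000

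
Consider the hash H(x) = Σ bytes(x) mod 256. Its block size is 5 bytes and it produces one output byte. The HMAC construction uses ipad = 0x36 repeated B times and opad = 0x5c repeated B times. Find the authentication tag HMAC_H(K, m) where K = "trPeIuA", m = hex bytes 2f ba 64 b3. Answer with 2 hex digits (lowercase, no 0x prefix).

Key "trPeIuA" = 74 72 50 65 49 75 41 is 7 bytes > B = 5, so hash it first: H(key) = 9a, then zero-pad to 5 bytes: K' = 9a 00 00 00 00.
K' ⊕ ipad = ac 36 36 36 36.  K' ⊕ opad = c6 5c 5c 5c 5c.
Inner input = (K'⊕ipad) ∥ m = ac 36 36 36 36 ∥ 2f ba 64 b3.
Inner hash: sum = 172+54+54+54+54+47+186+100+179 = 900; mod 256 = 132 → 84.
Outer input = (K'⊕opad) ∥ inner = c6 5c 5c 5c 5c ∥ 84.
Outer hash (tag): sum = 198+92+92+92+92+132 = 698; mod 256 = 186 → ba.

ba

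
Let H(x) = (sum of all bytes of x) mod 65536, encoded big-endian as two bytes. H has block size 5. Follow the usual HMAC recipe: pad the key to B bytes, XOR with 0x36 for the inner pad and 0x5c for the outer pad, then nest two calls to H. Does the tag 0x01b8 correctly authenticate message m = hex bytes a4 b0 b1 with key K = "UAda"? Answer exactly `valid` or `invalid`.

valid

Key "UAda" = 55 41 64 61 is 4 bytes ≤ B = 5; zero-pad to 5 bytes: K' = 55 41 64 61 00.
K' ⊕ ipad = 63 77 52 57 36; K' ⊕ opad = 09 1d 38 3d 5c.
Inner hash: sum = 99+119+82+87+54+164+176+177 = 958 → 03 be.
Outer hash (recomputed tag): sum = 9+29+56+61+92+3+190 = 440 → 01 b8.
Recomputed tag = 01b8; claimed = 01b8 → match.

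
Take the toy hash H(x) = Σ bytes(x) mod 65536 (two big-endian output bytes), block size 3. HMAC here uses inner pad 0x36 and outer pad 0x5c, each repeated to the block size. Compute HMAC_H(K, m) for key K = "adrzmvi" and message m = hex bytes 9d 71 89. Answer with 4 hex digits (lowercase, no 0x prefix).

0229

Key "adrzmvi" = 61 64 72 7a 6d 76 69 is 7 bytes > B = 3, so hash it first: H(key) = 02 fd, then zero-pad to 3 bytes: K' = 02 fd 00.
K' ⊕ ipad = 34 cb 36.  K' ⊕ opad = 5e a1 5c.
Inner input = (K'⊕ipad) ∥ m = 34 cb 36 ∥ 9d 71 89.
Inner hash: sum = 52+203+54+157+113+137 = 716 → 02 cc.
Outer input = (K'⊕opad) ∥ inner = 5e a1 5c ∥ 02 cc.
Outer hash (tag): sum = 94+161+92+2+204 = 553 → 02 29.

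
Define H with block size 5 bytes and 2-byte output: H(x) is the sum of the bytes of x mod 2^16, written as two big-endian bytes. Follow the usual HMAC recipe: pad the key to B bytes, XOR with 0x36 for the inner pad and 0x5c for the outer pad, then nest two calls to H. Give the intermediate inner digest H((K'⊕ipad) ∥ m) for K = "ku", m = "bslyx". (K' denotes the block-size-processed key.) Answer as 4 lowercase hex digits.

0374

Key "ku" = 6b 75 is 2 bytes ≤ B = 5; zero-pad to 5 bytes: K' = 6b 75 00 00 00.
K' ⊕ ipad = 5d 43 36 36 36.
Inner input = 5d 43 36 36 36 ∥ 62 73 6c 79 78.
Inner hash: sum = 93+67+54+54+54+98+115+108+121+120 = 884 → 03 74.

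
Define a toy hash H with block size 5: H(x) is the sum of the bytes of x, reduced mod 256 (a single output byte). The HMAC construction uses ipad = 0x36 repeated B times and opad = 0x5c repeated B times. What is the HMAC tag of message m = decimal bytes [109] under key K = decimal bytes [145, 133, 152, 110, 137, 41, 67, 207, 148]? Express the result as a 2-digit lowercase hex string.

1f

Key decimal bytes [145, 133, 152, 110, 137, 41, 67, 207, 148] = 91 85 98 6e 89 29 43 cf 94 is 9 bytes > B = 5, so hash it first: H(key) = 74, then zero-pad to 5 bytes: K' = 74 00 00 00 00.
K' ⊕ ipad = 42 36 36 36 36.  K' ⊕ opad = 28 5c 5c 5c 5c.
Inner input = (K'⊕ipad) ∥ m = 42 36 36 36 36 ∥ 6d.
Inner hash: sum = 66+54+54+54+54+109 = 391; mod 256 = 135 → 87.
Outer input = (K'⊕opad) ∥ inner = 28 5c 5c 5c 5c ∥ 87.
Outer hash (tag): sum = 40+92+92+92+92+135 = 543; mod 256 = 31 → 1f.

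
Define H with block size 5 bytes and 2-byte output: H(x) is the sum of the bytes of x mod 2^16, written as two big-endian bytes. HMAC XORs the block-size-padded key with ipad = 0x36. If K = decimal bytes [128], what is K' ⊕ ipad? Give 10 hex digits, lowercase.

b636363636

Key decimal bytes [128] = 80 is 1 byte ≤ B = 5; zero-pad to 5 bytes: K' = 80 00 00 00 00.
XOR each byte with 0x36: 80⊕36=b6, 00⊕36=36, 00⊕36=36, 00⊕36=36, 00⊕36=36.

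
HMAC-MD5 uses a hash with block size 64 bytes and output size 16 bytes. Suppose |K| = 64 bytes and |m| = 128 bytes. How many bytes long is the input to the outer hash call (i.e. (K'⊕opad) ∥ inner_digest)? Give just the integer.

Key is 64 ≤ 64 bytes, zero-padded: |K'| = 64.
Outer input = (K'⊕opad) ∥ H(inner) → 64 + 16 = 80 bytes.

80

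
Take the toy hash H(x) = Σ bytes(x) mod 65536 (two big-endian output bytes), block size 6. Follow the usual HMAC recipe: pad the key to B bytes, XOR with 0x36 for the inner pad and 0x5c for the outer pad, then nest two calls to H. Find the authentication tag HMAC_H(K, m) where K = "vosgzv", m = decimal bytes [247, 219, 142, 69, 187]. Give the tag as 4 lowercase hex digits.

0137

Key "vosgzv" = 76 6f 73 67 7a 76 is exactly B = 6 bytes: K' = 76 6f 73 67 7a 76.
K' ⊕ ipad = 40 59 45 51 4c 40.  K' ⊕ opad = 2a 33 2f 3b 26 2a.
Inner input = (K'⊕ipad) ∥ m = 40 59 45 51 4c 40 ∥ f7 db 8e 45 bb.
Inner hash: sum = 64+89+69+81+76+64+247+219+142+69+187 = 1307 → 05 1b.
Outer input = (K'⊕opad) ∥ inner = 2a 33 2f 3b 26 2a ∥ 05 1b.
Outer hash (tag): sum = 42+51+47+59+38+42+5+27 = 311 → 01 37.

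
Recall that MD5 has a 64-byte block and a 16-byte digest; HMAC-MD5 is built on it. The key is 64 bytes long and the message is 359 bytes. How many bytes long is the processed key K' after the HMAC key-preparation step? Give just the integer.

64

Key is 64 ≤ 64 bytes, zero-padded: |K'| = 64.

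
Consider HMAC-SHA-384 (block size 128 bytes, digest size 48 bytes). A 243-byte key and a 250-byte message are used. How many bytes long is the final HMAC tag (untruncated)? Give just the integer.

48

The tag is one SHA-384 digest: 48 bytes.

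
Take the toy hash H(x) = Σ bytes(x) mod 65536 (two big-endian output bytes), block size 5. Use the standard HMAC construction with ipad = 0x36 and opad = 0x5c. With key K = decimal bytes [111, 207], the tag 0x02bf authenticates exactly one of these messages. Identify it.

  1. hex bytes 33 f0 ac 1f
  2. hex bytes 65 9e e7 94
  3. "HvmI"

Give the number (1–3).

1

Key decimal bytes [111, 207] = 6f cf is 2 bytes ≤ B = 5; zero-pad to 5 bytes: K' = 6f cf 00 00 00.
K' ⊕ ipad = 59 f9 36 36 36; K' ⊕ opad = 33 93 5c 5c 5c.
m1: inner = H(59 f9 36 36 36 33 f0 ac 1f) = 03 e2; tag = H(33 93 5c 5c 5c 03 e2) = 02bf ← matches
m2: inner = H(59 f9 36 36 36 65 9e e7 94) = 04 72; tag = H(33 93 5c 5c 5c 04 72) = 0250
m3: inner = H(59 f9 36 36 36 48 76 6d 49) = 03 68; tag = H(33 93 5c 5c 5c 03 68) = 0245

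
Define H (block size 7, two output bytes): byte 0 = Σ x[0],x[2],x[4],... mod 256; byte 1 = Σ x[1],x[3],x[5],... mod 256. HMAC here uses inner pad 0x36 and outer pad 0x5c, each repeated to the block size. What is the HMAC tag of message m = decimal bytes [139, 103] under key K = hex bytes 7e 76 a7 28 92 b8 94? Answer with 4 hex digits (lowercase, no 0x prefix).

2a08

Key hex bytes 7e 76 a7 28 92 b8 94 is exactly B = 7 bytes: K' = 7e 76 a7 28 92 b8 94.
K' ⊕ ipad = 48 40 91 1e a4 8e a2.  K' ⊕ opad = 22 2a fb 74 ce e4 c8.
Inner input = (K'⊕ipad) ∥ m = 48 40 91 1e a4 8e a2 ∥ 8b 67.
Inner hash: even-index sum = 646 mod 256 = 134; odd-index sum = 375 mod 256 = 119 → 86 77.
Outer input = (K'⊕opad) ∥ inner = 22 2a fb 74 ce e4 c8 ∥ 86 77.
Outer hash (tag): even-index sum = 810 mod 256 = 42; odd-index sum = 520 mod 256 = 8 → 2a 08.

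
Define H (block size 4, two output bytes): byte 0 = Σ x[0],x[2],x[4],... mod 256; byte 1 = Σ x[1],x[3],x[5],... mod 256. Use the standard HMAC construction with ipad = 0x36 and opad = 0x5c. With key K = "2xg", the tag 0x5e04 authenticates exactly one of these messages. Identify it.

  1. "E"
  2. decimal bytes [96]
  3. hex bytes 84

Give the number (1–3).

2

Key "2xg" = 32 78 67 is 3 bytes ≤ B = 4; zero-pad to 4 bytes: K' = 32 78 67 00.
K' ⊕ ipad = 04 4e 51 36; K' ⊕ opad = 6e 24 3b 5c.
m1: inner = H(04 4e 51 36 45) = 9a 84; tag = H(6e 24 3b 5c 9a 84) = 4304
m2: inner = H(04 4e 51 36 60) = b5 84; tag = H(6e 24 3b 5c b5 84) = 5e04 ← matches
m3: inner = H(04 4e 51 36 84) = d9 84; tag = H(6e 24 3b 5c d9 84) = 8204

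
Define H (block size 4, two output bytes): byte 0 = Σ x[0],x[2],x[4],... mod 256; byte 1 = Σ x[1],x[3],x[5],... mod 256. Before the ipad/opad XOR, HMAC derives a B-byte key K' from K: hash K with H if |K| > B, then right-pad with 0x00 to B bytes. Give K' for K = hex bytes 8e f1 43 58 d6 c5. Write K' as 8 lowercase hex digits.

|K| = 6 > B = 4, so first hash the key.
H(K): even-index sum = 423 mod 256 = 167; odd-index sum = 526 mod 256 = 14 → a7 0e.
Zero-pad H(K) = a7 0e to 4 bytes: K' = a7 0e 00 00.

a70e0000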